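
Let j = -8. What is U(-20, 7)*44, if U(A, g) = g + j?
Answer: -44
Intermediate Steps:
U(A, g) = -8 + g (U(A, g) = g - 8 = -8 + g)
U(-20, 7)*44 = (-8 + 7)*44 = -1*44 = -44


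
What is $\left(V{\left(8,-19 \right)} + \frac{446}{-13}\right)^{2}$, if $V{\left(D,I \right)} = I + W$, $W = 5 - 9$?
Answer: $\frac{555025}{169} \approx 3284.2$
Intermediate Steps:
$W = -4$
$V{\left(D,I \right)} = -4 + I$ ($V{\left(D,I \right)} = I - 4 = -4 + I$)
$\left(V{\left(8,-19 \right)} + \frac{446}{-13}\right)^{2} = \left(\left(-4 - 19\right) + \frac{446}{-13}\right)^{2} = \left(-23 + 446 \left(- \frac{1}{13}\right)\right)^{2} = \left(-23 - \frac{446}{13}\right)^{2} = \left(- \frac{745}{13}\right)^{2} = \frac{555025}{169}$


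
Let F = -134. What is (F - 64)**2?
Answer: 39204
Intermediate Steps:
(F - 64)**2 = (-134 - 64)**2 = (-198)**2 = 39204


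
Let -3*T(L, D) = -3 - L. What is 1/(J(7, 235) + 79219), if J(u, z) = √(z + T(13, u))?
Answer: 33951/2689564166 - √2163/18826949162 ≈ 1.2621e-5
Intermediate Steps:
T(L, D) = 1 + L/3 (T(L, D) = -(-3 - L)/3 = 1 + L/3)
J(u, z) = √(16/3 + z) (J(u, z) = √(z + (1 + (⅓)*13)) = √(z + (1 + 13/3)) = √(z + 16/3) = √(16/3 + z))
1/(J(7, 235) + 79219) = 1/(√(48 + 9*235)/3 + 79219) = 1/(√(48 + 2115)/3 + 79219) = 1/(√2163/3 + 79219) = 1/(79219 + √2163/3)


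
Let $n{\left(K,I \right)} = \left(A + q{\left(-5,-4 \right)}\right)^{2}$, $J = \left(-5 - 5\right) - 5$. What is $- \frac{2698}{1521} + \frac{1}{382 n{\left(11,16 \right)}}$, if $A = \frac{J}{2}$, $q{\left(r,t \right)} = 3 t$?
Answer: $- \frac{171772}{96837} \approx -1.7738$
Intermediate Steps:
$J = -15$ ($J = -10 - 5 = -15$)
$A = - \frac{15}{2} \approx -7.5$
$n{\left(K,I \right)} = \frac{1521}{4}$ ($n{\left(K,I \right)} = \left(- \frac{15}{2} + 3 \left(-4\right)\right)^{2} = \left(- \frac{15}{2} - 12\right)^{2} = \left(- \frac{39}{2}\right)^{2} = \frac{1521}{4}$)
$- \frac{2698}{1521} + \frac{1}{382 n{\left(11,16 \right)}} = - \frac{2698}{1521} + \frac{1}{382 \cdot \frac{1521}{4}} = \left(-2698\right) \frac{1}{1521} + \frac{1}{382} \cdot \frac{4}{1521} = - \frac{2698}{1521} + \frac{2}{290511} = - \frac{171772}{96837}$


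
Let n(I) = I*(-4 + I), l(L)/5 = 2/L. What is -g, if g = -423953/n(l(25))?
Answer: -10598825/36 ≈ -2.9441e+5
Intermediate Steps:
l(L) = 10/L (l(L) = 5*(2/L) = 10/L)
g = 10598825/36 (g = -423953*5/(2*(-4 + 10/25)) = -423953*5/(2*(-4 + 10*(1/25))) = -423953*5/(2*(-4 + 2/5)) = -423953/((2/5)*(-18/5)) = -423953/(-36/25) = -423953*(-25/36) = 10598825/36 ≈ 2.9441e+5)
-g = -1*10598825/36 = -10598825/36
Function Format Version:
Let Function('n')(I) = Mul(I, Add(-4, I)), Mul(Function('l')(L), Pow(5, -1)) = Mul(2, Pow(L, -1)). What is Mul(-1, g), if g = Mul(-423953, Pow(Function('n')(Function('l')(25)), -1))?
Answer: Rational(-10598825, 36) ≈ -2.9441e+5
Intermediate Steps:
Function('l')(L) = Mul(10, Pow(L, -1)) (Function('l')(L) = Mul(5, Mul(2, Pow(L, -1))) = Mul(10, Pow(L, -1)))
g = Rational(10598825, 36) (g = Mul(-423953, Pow(Mul(Mul(10, Pow(25, -1)), Add(-4, Mul(10, Pow(25, -1)))), -1)) = Mul(-423953, Pow(Mul(Mul(10, Rational(1, 25)), Add(-4, Mul(10, Rational(1, 25)))), -1)) = Mul(-423953, Pow(Mul(Rational(2, 5), Add(-4, Rational(2, 5))), -1)) = Mul(-423953, Pow(Mul(Rational(2, 5), Rational(-18, 5)), -1)) = Mul(-423953, Pow(Rational(-36, 25), -1)) = Mul(-423953, Rational(-25, 36)) = Rational(10598825, 36) ≈ 2.9441e+5)
Mul(-1, g) = Mul(-1, Rational(10598825, 36)) = Rational(-10598825, 36)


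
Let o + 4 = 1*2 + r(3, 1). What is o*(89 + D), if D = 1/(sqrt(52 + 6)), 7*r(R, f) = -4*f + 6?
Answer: -1068/7 - 6*sqrt(58)/203 ≈ -152.80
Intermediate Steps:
r(R, f) = 6/7 - 4*f/7 (r(R, f) = (-4*f + 6)/7 = (6 - 4*f)/7 = 6/7 - 4*f/7)
o = -12/7 (o = -4 + (1*2 + (6/7 - 4/7*1)) = -4 + (2 + (6/7 - 4/7)) = -4 + (2 + 2/7) = -4 + 16/7 = -12/7 ≈ -1.7143)
D = sqrt(58)/58 (D = 1/(sqrt(58)) = sqrt(58)/58 ≈ 0.13131)
o*(89 + D) = -12*(89 + sqrt(58)/58)/7 = -1068/7 - 6*sqrt(58)/203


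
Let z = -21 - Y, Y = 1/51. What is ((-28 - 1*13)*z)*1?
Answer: 43952/51 ≈ 861.80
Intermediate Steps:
Y = 1/51 ≈ 0.019608
z = -1072/51 (z = -21 - 1*1/51 = -21 - 1/51 = -1072/51 ≈ -21.020)
((-28 - 1*13)*z)*1 = ((-28 - 1*13)*(-1072/51))*1 = ((-28 - 13)*(-1072/51))*1 = -41*(-1072/51)*1 = (43952/51)*1 = 43952/51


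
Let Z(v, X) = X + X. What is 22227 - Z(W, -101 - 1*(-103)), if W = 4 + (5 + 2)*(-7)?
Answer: 22223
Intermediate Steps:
W = -45 (W = 4 + 7*(-7) = 4 - 49 = -45)
Z(v, X) = 2*X
22227 - Z(W, -101 - 1*(-103)) = 22227 - 2*(-101 - 1*(-103)) = 22227 - 2*(-101 + 103) = 22227 - 2*2 = 22227 - 1*4 = 22227 - 4 = 22223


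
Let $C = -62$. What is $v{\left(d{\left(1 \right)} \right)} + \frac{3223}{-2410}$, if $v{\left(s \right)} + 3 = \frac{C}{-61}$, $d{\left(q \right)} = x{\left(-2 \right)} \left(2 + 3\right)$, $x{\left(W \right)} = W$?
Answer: $- \frac{488213}{147010} \approx -3.3209$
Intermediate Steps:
$d{\left(q \right)} = -10$ ($d{\left(q \right)} = - 2 \left(2 + 3\right) = \left(-2\right) 5 = -10$)
$v{\left(s \right)} = - \frac{121}{61}$ ($v{\left(s \right)} = -3 - \frac{62}{-61} = -3 - - \frac{62}{61} = -3 + \frac{62}{61} = - \frac{121}{61}$)
$v{\left(d{\left(1 \right)} \right)} + \frac{3223}{-2410} = - \frac{121}{61} + \frac{3223}{-2410} = - \frac{121}{61} + 3223 \left(- \frac{1}{2410}\right) = - \frac{121}{61} - \frac{3223}{2410} = - \frac{488213}{147010}$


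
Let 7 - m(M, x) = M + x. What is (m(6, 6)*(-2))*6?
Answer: 60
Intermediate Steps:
m(M, x) = 7 - M - x (m(M, x) = 7 - (M + x) = 7 + (-M - x) = 7 - M - x)
(m(6, 6)*(-2))*6 = ((7 - 1*6 - 1*6)*(-2))*6 = ((7 - 6 - 6)*(-2))*6 = -5*(-2)*6 = 10*6 = 60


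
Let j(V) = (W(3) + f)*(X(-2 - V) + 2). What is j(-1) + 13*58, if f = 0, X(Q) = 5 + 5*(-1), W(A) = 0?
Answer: 754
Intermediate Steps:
X(Q) = 0 (X(Q) = 5 - 5 = 0)
j(V) = 0 (j(V) = (0 + 0)*(0 + 2) = 0*2 = 0)
j(-1) + 13*58 = 0 + 13*58 = 0 + 754 = 754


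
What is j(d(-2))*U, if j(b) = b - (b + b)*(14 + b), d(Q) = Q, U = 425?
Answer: 19550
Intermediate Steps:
j(b) = b - 2*b*(14 + b)
j(d(-2))*U = -1*(-2)*(27 + 2*(-2))*425 = -1*(-2)*(27 - 4)*425 = -1*(-2)*23*425 = 46*425 = 19550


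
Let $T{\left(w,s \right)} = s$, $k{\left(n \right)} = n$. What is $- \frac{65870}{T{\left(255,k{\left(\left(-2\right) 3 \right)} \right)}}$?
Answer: $\frac{32935}{3} \approx 10978.0$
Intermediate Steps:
$- \frac{65870}{T{\left(255,k{\left(\left(-2\right) 3 \right)} \right)}} = - \frac{65870}{\left(-2\right) 3} = - \frac{65870}{-6} = \left(-65870\right) \left(- \frac{1}{6}\right) = \frac{32935}{3}$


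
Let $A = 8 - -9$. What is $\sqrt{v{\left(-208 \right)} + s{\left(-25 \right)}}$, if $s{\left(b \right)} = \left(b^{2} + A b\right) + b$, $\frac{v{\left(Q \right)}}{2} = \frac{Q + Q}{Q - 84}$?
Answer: $\frac{\sqrt{947759}}{73} \approx 13.336$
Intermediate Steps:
$v{\left(Q \right)} = \frac{4 Q}{-84 + Q}$ ($v{\left(Q \right)} = 2 \frac{Q + Q}{Q - 84} = 2 \frac{2 Q}{-84 + Q} = \frac{4 Q}{-84 + Q}$)
$A = 17$ ($A = 8 + 9 = 17$)
$s{\left(b \right)} = b^{2} + 18 b$ ($s{\left(b \right)} = \left(b^{2} + 17 b\right) + b = b^{2} + 18 b$)
$\sqrt{v{\left(-208 \right)} + s{\left(-25 \right)}} = \sqrt{4 \left(-208\right) \frac{1}{-84 - 208} - 25 \left(18 - 25\right)} = \sqrt{4 \left(-208\right) \frac{1}{-292} - -175} = \sqrt{4 \left(-208\right) \left(- \frac{1}{292}\right) + 175} = \sqrt{\frac{208}{73} + 175} = \sqrt{\frac{12983}{73}} = \frac{\sqrt{947759}}{73}$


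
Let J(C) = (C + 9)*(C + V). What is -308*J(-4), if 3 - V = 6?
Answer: 10780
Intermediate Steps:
V = -3 (V = 3 - 1*6 = 3 - 6 = -3)
J(C) = (-3 + C)*(9 + C) (J(C) = (C + 9)*(C - 3) = (9 + C)*(-3 + C) = (-3 + C)*(9 + C))
-308*J(-4) = -308*(-27 + (-4)**2 + 6*(-4)) = -308*(-27 + 16 - 24) = -308*(-35) = 10780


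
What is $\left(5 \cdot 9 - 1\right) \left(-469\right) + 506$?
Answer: $-20130$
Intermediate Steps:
$\left(5 \cdot 9 - 1\right) \left(-469\right) + 506 = \left(45 - 1\right) \left(-469\right) + 506 = 44 \left(-469\right) + 506 = -20636 + 506 = -20130$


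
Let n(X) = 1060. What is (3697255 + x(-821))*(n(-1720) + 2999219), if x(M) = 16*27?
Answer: 11094092654673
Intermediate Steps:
x(M) = 432
(3697255 + x(-821))*(n(-1720) + 2999219) = (3697255 + 432)*(1060 + 2999219) = 3697687*3000279 = 11094092654673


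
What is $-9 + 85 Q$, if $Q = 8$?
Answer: $671$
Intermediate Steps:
$-9 + 85 Q = -9 + 85 \cdot 8 = -9 + 680 = 671$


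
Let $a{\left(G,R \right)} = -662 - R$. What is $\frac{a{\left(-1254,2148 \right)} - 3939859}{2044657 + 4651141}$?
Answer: $- \frac{3942669}{6695798} \approx -0.58883$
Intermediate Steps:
$\frac{a{\left(-1254,2148 \right)} - 3939859}{2044657 + 4651141} = \frac{\left(-662 - 2148\right) - 3939859}{2044657 + 4651141} = \frac{\left(-662 - 2148\right) - 3939859}{6695798} = \left(-2810 - 3939859\right) \frac{1}{6695798} = \left(-3942669\right) \frac{1}{6695798} = - \frac{3942669}{6695798}$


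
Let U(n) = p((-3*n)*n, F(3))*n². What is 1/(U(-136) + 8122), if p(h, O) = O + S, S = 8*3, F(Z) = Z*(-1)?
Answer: 1/396538 ≈ 2.5218e-6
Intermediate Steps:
F(Z) = -Z
S = 24
p(h, O) = 24 + O (p(h, O) = O + 24 = 24 + O)
U(n) = 21*n² (U(n) = (24 - 1*3)*n² = (24 - 3)*n² = 21*n²)
1/(U(-136) + 8122) = 1/(21*(-136)² + 8122) = 1/(21*18496 + 8122) = 1/(388416 + 8122) = 1/396538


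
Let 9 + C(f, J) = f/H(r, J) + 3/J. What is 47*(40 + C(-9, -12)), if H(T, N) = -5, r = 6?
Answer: 30597/20 ≈ 1529.8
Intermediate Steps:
C(f, J) = -9 + 3/J - f/5 (C(f, J) = -9 + (f/(-5) + 3/J) = -9 + (f*(-1/5) + 3/J) = -9 + (-f/5 + 3/J) = -9 + (3/J - f/5) = -9 + 3/J - f/5)
47*(40 + C(-9, -12)) = 47*(40 + (-9 + 3/(-12) - 1/5*(-9))) = 47*(40 + (-9 + 3*(-1/12) + 9/5)) = 47*(40 + (-9 - 1/4 + 9/5)) = 47*(40 - 149/20) = 47*(651/20) = 30597/20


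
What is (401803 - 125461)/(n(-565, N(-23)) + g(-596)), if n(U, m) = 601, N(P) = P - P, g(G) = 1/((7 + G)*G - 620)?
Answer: 96836869008/210604825 ≈ 459.80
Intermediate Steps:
g(G) = 1/(-620 + G*(7 + G)) (g(G) = 1/(G*(7 + G) - 620) = 1/(-620 + G*(7 + G)))
N(P) = 0
(401803 - 125461)/(n(-565, N(-23)) + g(-596)) = (401803 - 125461)/(601 + 1/(-620 + (-596)² + 7*(-596))) = 276342/(601 + 1/(-620 + 355216 - 4172)) = 276342/(601 + 1/350424) = 276342/(210604825/350424) = 276342*(350424/210604825) = 96836869008/210604825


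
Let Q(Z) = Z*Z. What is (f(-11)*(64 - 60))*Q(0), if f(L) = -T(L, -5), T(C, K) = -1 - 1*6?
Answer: 0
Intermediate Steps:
T(C, K) = -7 (T(C, K) = -1 - 6 = -7)
Q(Z) = Z**2
f(L) = 7 (f(L) = -1*(-7) = 7)
(f(-11)*(64 - 60))*Q(0) = (7*(64 - 60))*0**2 = (7*4)*0 = 28*0 = 0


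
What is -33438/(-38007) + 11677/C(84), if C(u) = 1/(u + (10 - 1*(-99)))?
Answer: 28551642355/12669 ≈ 2.2537e+6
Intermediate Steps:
C(u) = 1/(109 + u) (C(u) = 1/(u + (10 + 99)) = 1/(u + 109) = 1/(109 + u))
-33438/(-38007) + 11677/C(84) = -33438/(-38007) + 11677/(1/(109 + 84)) = -33438*(-1/38007) + 11677/(1/193) = 11146/12669 + 11677/(1/193) = 11146/12669 + 11677*193 = 11146/12669 + 2253661 = 28551642355/12669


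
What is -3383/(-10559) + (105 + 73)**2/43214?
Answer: 240372159/228148313 ≈ 1.0536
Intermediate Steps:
-3383/(-10559) + (105 + 73)**2/43214 = -3383*(-1/10559) + 178**2*(1/43214) = 3383/10559 + 31684*(1/43214) = 3383/10559 + 15842/21607 = 240372159/228148313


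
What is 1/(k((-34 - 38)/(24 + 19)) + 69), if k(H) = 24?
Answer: 1/93 ≈ 0.010753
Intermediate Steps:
1/(k((-34 - 38)/(24 + 19)) + 69) = 1/(24 + 69) = 1/93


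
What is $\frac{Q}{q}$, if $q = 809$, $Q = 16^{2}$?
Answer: $\frac{256}{809} \approx 0.31644$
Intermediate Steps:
$Q = 256$
$\frac{Q}{q} = \frac{256}{809}$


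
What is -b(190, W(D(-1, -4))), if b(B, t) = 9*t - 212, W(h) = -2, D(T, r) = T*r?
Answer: 230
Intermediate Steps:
b(B, t) = -212 + 9*t
-b(190, W(D(-1, -4))) = -(-212 + 9*(-2)) = -(-212 - 18) = -1*(-230) = 230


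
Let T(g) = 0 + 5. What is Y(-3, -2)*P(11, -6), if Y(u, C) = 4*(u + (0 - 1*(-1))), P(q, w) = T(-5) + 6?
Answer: -88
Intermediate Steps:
T(g) = 5
P(q, w) = 11 (P(q, w) = 5 + 6 = 11)
Y(u, C) = 4 + 4*u (Y(u, C) = 4*(u + (0 + 1)) = 4*(u + 1) = 4*(1 + u) = 4 + 4*u)
Y(-3, -2)*P(11, -6) = (4 + 4*(-3))*11 = (4 - 12)*11 = -8*11 = -88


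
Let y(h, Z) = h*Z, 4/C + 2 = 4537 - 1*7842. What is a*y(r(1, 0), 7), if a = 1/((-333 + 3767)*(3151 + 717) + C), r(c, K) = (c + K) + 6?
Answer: 162043/43925928580 ≈ 3.6890e-6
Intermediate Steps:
C = -4/3307 (C = 4/(-2 + (4537 - 1*7842)) = 4/(-2 + (4537 - 7842)) = 4/(-2 - 3305) = 4/(-3307) = 4*(-1/3307) = -4/3307 ≈ -0.0012096)
r(c, K) = 6 + K + c (r(c, K) = (K + c) + 6 = 6 + K + c)
y(h, Z) = Z*h
a = 3307/43925928580 (a = 1/((-333 + 3767)*(3151 + 717) - 4/3307) = 1/(3434*3868 - 4/3307) = 1/(13282712 - 4/3307) = 1/(43925928580/3307) = 3307/43925928580 ≈ 7.5286e-8)
a*y(r(1, 0), 7) = 3307*(7*(6 + 0 + 1))/43925928580 = 3307*(7*7)/43925928580 = (3307/43925928580)*49 = 162043/43925928580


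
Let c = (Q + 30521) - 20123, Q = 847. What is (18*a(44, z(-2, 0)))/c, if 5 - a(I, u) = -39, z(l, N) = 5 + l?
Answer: 792/11245 ≈ 0.070431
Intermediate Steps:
a(I, u) = 44 (a(I, u) = 5 - 1*(-39) = 5 + 39 = 44)
c = 11245 (c = (847 + 30521) - 20123 = 31368 - 20123 = 11245)
(18*a(44, z(-2, 0)))/c = (18*44)/11245 = 792*(1/11245) = 792/11245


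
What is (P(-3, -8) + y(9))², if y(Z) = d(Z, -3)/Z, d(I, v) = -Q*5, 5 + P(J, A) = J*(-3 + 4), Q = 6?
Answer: 1156/9 ≈ 128.44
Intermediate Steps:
P(J, A) = -5 + J (P(J, A) = -5 + J*(-3 + 4) = -5 + J*1 = -5 + J)
d(I, v) = -30 (d(I, v) = -1*6*5 = -6*5 = -30)
y(Z) = -30/Z
(P(-3, -8) + y(9))² = ((-5 - 3) - 30/9)² = (-8 - 30*⅑)² = (-8 - 10/3)² = (-34/3)² = 1156/9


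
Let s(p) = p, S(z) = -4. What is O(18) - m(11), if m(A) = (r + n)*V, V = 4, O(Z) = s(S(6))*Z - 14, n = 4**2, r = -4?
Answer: -134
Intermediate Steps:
n = 16
O(Z) = -14 - 4*Z (O(Z) = -4*Z - 14 = -14 - 4*Z)
m(A) = 48 (m(A) = (-4 + 16)*4 = 12*4 = 48)
O(18) - m(11) = (-14 - 4*18) - 1*48 = (-14 - 72) - 48 = -86 - 48 = -134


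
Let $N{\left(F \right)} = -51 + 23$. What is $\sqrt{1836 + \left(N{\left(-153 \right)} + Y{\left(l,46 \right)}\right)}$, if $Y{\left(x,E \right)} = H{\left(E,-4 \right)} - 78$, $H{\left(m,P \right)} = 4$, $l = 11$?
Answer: $17 \sqrt{6} \approx 41.641$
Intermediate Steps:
$N{\left(F \right)} = -28$
$Y{\left(x,E \right)} = -74$ ($Y{\left(x,E \right)} = 4 - 78 = -74$)
$\sqrt{1836 + \left(N{\left(-153 \right)} + Y{\left(l,46 \right)}\right)} = \sqrt{1836 - 102} = \sqrt{1734} = 17 \sqrt{6}$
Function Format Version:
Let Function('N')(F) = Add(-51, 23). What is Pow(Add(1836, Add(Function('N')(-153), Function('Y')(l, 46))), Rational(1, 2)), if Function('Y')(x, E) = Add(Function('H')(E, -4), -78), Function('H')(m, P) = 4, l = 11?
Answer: Mul(17, Pow(6, Rational(1, 2))) ≈ 41.641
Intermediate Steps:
Function('N')(F) = -28
Function('Y')(x, E) = -74 (Function('Y')(x, E) = Add(4, -78) = -74)
Pow(Add(1836, Add(Function('N')(-153), Function('Y')(l, 46))), Rational(1, 2)) = Pow(Add(1836, Add(-28, -74)), Rational(1, 2)) = Pow(Add(1836, -102), Rational(1, 2)) = Pow(1734, Rational(1, 2)) = Mul(17, Pow(6, Rational(1, 2)))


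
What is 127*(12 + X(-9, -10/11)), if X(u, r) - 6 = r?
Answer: 23876/11 ≈ 2170.5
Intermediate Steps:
X(u, r) = 6 + r
127*(12 + X(-9, -10/11)) = 127*(12 + (6 - 10/11)) = 127*(12 + 56/11) = 127*(188/11) = 23876/11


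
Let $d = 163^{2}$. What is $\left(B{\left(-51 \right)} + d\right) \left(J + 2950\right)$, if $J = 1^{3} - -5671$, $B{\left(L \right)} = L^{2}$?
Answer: $251503740$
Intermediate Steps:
$d = 26569$
$J = 5672$ ($J = 1 + 5671 = 5672$)
$\left(B{\left(-51 \right)} + d\right) \left(J + 2950\right) = \left(\left(-51\right)^{2} + 26569\right) \left(5672 + 2950\right) = \left(2601 + 26569\right) 8622 = 29170 \cdot 8622 = 251503740$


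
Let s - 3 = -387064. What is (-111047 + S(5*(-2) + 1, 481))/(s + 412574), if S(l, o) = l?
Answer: -111056/25513 ≈ -4.3529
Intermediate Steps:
s = -387061 (s = 3 - 387064 = -387061)
(-111047 + S(5*(-2) + 1, 481))/(s + 412574) = (-111047 + (5*(-2) + 1))/(-387061 + 412574) = (-111047 + (-10 + 1))/25513 = (-111047 - 9)*(1/25513) = -111056*1/25513 = -111056/25513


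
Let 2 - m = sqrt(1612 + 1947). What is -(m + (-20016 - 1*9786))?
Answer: 29800 + sqrt(3559) ≈ 29860.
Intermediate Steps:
m = 2 - sqrt(3559) (m = 2 - sqrt(1612 + 1947) = 2 - sqrt(3559) ≈ -57.657)
-(m + (-20016 - 1*9786)) = -((2 - sqrt(3559)) + (-20016 - 1*9786)) = -((2 - sqrt(3559)) + (-20016 - 9786)) = -((2 - sqrt(3559)) - 29802) = -(-29800 - sqrt(3559)) = 29800 + sqrt(3559)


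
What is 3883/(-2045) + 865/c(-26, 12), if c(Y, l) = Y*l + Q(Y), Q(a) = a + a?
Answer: -3182337/744380 ≈ -4.2752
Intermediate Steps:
Q(a) = 2*a
c(Y, l) = 2*Y + Y*l (c(Y, l) = Y*l + 2*Y = 2*Y + Y*l)
3883/(-2045) + 865/c(-26, 12) = 3883/(-2045) + 865/((-26*(2 + 12))) = 3883*(-1/2045) + 865/((-26*14)) = -3883/2045 + 865/(-364) = -3883/2045 + 865*(-1/364) = -3883/2045 - 865/364 = -3182337/744380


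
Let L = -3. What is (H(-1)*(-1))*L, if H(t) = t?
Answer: -3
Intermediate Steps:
(H(-1)*(-1))*L = -1*(-1)*(-3) = 1*(-3) = -3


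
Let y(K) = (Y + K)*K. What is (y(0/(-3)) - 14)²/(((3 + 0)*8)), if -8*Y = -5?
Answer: 49/6 ≈ 8.1667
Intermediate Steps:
Y = 5/8 (Y = -⅛*(-5) = 5/8 ≈ 0.62500)
y(K) = K*(5/8 + K) (y(K) = (5/8 + K)*K = K*(5/8 + K))
(y(0/(-3)) - 14)²/(((3 + 0)*8)) = ((0/(-3))*(5 + 8*(0/(-3)))/8 - 14)²/(((3 + 0)*8)) = ((0*(-⅓))*(5 + 8*(0*(-⅓)))/8 - 14)²/((3*8)) = ((⅛)*0*(5 + 8*0) - 14)²/24 = ((⅛)*0*(5 + 0) - 14)²*(1/24) = ((⅛)*0*5 - 14)²*(1/24) = (0 - 14)²*(1/24) = (-14)²*(1/24) = 196*(1/24) = 49/6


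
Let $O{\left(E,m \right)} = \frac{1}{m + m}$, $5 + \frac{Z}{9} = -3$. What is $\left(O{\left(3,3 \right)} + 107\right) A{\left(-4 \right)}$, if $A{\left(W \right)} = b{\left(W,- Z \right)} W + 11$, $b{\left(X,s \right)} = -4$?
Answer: $\frac{5787}{2} \approx 2893.5$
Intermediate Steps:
$Z = -72$ ($Z = -45 + 9 \left(-3\right) = -45 - 27 = -72$)
$O{\left(E,m \right)} = \frac{1}{2 m}$
$A{\left(W \right)} = 11 - 4 W$ ($A{\left(W \right)} = - 4 W + 11 = 11 - 4 W$)
$\left(O{\left(3,3 \right)} + 107\right) A{\left(-4 \right)} = \left(\frac{1}{2 \cdot 3} + 107\right) \left(11 - -16\right) = \left(\frac{1}{2} \cdot \frac{1}{3} + 107\right) \left(11 + 16\right) = \left(\frac{1}{6} + 107\right) 27 = \frac{643}{6} \cdot 27 = \frac{5787}{2}$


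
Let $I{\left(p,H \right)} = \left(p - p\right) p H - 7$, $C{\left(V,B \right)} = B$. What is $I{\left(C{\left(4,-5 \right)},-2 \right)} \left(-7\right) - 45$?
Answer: $4$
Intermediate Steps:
$I{\left(p,H \right)} = -7$ ($I{\left(p,H \right)} = 0 p H - 7 = 0 H - 7 = 0 - 7 = -7$)
$I{\left(C{\left(4,-5 \right)},-2 \right)} \left(-7\right) - 45 = \left(-7\right) \left(-7\right) - 45 = 49 - 45 = 4$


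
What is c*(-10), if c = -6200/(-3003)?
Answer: -62000/3003 ≈ -20.646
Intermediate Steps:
c = 6200/3003 (c = -6200*(-1/3003) = 6200/3003 ≈ 2.0646)
c*(-10) = (6200/3003)*(-10) = -62000/3003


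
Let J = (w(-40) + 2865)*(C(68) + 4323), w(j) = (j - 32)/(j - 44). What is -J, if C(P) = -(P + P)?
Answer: -83995407/7 ≈ -1.1999e+7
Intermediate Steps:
C(P) = -2*P
w(j) = (-32 + j)/(-44 + j)
J = 83995407/7 (J = ((-32 - 40)/(-44 - 40) + 2865)*(-2*68 + 4323) = (-72/(-84) + 2865)*(-136 + 4323) = (-1/84*(-72) + 2865)*4187 = (6/7 + 2865)*4187 = (20061/7)*4187 = 83995407/7 ≈ 1.1999e+7)
-J = -1*83995407/7 = -83995407/7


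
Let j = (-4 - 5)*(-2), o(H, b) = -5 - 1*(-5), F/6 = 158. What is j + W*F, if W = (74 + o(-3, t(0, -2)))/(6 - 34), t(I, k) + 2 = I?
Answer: -17412/7 ≈ -2487.4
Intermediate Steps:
F = 948 (F = 6*158 = 948)
t(I, k) = -2 + I
o(H, b) = 0 (o(H, b) = -5 + 5 = 0)
j = 18 (j = -9*(-2) = 18)
W = -37/14 (W = (74 + 0)/(6 - 34) = 74/(-28) = 74*(-1/28) = -37/14 ≈ -2.6429)
j + W*F = 18 - 37/14*948 = 18 - 17538/7 = -17412/7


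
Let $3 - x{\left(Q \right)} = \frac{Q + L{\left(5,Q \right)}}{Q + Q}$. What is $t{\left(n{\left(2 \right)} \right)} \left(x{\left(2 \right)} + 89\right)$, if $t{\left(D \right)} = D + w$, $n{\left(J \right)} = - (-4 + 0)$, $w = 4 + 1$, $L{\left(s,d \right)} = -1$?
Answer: $\frac{3303}{4} \approx 825.75$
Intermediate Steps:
$w = 5$
$n{\left(J \right)} = 4$ ($n{\left(J \right)} = \left(-1\right) \left(-4\right) = 4$)
$t{\left(D \right)} = 5 + D$ ($t{\left(D \right)} = D + 5 = 5 + D$)
$x{\left(Q \right)} = 3 - \frac{-1 + Q}{2 Q}$ ($x{\left(Q \right)} = 3 - \frac{Q - 1}{Q + Q} = 3 - \frac{-1 + Q}{2 Q}$)
$t{\left(n{\left(2 \right)} \right)} \left(x{\left(2 \right)} + 89\right) = \left(5 + 4\right) \left(\frac{1 + 5 \cdot 2}{2 \cdot 2} + 89\right) = 9 \left(\frac{1}{2} \cdot \frac{1}{2} \left(1 + 10\right) + 89\right) = 9 \left(\frac{1}{2} \cdot \frac{1}{2} \cdot 11 + 89\right) = 9 \left(\frac{11}{4} + 89\right) = 9 \cdot \frac{367}{4} = \frac{3303}{4}$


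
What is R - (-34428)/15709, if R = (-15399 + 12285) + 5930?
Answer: 44270972/15709 ≈ 2818.2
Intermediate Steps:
R = 2816 (R = -3114 + 5930 = 2816)
R - (-34428)/15709 = 2816 - (-34428)/15709 = 2816 - 1*(-34428/15709) = 2816 + 34428/15709 = 44270972/15709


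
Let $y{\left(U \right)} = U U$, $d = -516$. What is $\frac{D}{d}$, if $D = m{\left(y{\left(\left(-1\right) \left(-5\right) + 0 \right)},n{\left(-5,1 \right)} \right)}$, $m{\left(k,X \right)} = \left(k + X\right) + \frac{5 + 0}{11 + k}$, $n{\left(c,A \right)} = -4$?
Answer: $- \frac{761}{18576} \approx -0.040967$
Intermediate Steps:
$y{\left(U \right)} = U^{2}$
$m{\left(k,X \right)} = X + k + \frac{5}{11 + k}$ ($m{\left(k,X \right)} = \left(X + k\right) + \frac{5}{11 + k} = X + k + \frac{5}{11 + k}$)
$D = \frac{761}{36}$ ($D = \frac{5 + \left(\left(\left(-1\right) \left(-5\right) + 0\right)^{2}\right)^{2} + 11 \left(-4\right) + 11 \left(\left(-1\right) \left(-5\right) + 0\right)^{2} - 4 \left(\left(-1\right) \left(-5\right) + 0\right)^{2}}{11 + \left(\left(-1\right) \left(-5\right) + 0\right)^{2}} = \frac{5 + \left(\left(5 + 0\right)^{2}\right)^{2} - 44 + 11 \left(5 + 0\right)^{2} - 4 \left(5 + 0\right)^{2}}{11 + \left(5 + 0\right)^{2}} = \frac{5 + \left(5^{2}\right)^{2} - 44 + 11 \cdot 5^{2} - 4 \cdot 5^{2}}{11 + 5^{2}} = \frac{5 + 25^{2} - 44 + 11 \cdot 25 - 100}{11 + 25} = \frac{5 + 625 - 44 + 275 - 100}{36} = \frac{1}{36} \cdot 761 = \frac{761}{36} \approx 21.139$)
$\frac{D}{d} = \frac{761}{36 \left(-516\right)} = \frac{761}{36} \left(- \frac{1}{516}\right) = - \frac{761}{18576}$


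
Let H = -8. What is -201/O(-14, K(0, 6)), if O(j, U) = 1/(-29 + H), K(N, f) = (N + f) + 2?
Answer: 7437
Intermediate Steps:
K(N, f) = 2 + N + f
O(j, U) = -1/37 (O(j, U) = 1/(-29 - 8) = 1/(-37) = -1/37)
-201/O(-14, K(0, 6)) = -201/(-1/37) = -201*(-37) = 7437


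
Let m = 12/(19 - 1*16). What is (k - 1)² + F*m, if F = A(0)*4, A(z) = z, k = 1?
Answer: 0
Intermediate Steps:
m = 4 (m = 12/(19 - 16) = 12/3 = 12*(⅓) = 4)
F = 0 (F = 0*4 = 0)
(k - 1)² + F*m = (1 - 1)² + 0*4 = 0² + 0 = 0 + 0 = 0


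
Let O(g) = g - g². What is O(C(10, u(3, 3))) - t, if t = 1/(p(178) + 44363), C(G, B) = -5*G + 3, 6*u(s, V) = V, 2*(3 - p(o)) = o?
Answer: -99888913/44277 ≈ -2256.0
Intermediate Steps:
p(o) = 3 - o/2
u(s, V) = V/6
C(G, B) = 3 - 5*G
O(g) = g - g²
t = 1/44277 (t = 1/((3 - ½*178) + 44363) = 1/((3 - 89) + 44363) = 1/(-86 + 44363) = 1/44277 ≈ 2.2585e-5)
O(C(10, u(3, 3))) - t = (3 - 5*10)*(1 - (3 - 5*10)) - 1*1/44277 = (3 - 50)*(1 - (3 - 50)) - 1/44277 = -47*(1 - 1*(-47)) - 1/44277 = -47*(1 + 47) - 1/44277 = -47*48 - 1/44277 = -2256 - 1/44277 = -99888913/44277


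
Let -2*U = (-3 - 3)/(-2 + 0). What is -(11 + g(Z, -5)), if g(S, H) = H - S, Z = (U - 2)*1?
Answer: -19/2 ≈ -9.5000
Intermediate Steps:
U = -3/2 (U = -(-3 - 3)/(2*(-2 + 0)) = -(-3)/(-2) = -(-3)*(-1)/2 = -½*3 = -3/2 ≈ -1.5000)
Z = -7/2 (Z = (-3/2 - 2)*1 = -7/2*1 = -7/2 ≈ -3.5000)
-(11 + g(Z, -5)) = -(11 + (-5 - 1*(-7/2))) = -(11 + (-5 + 7/2)) = -(11 - 3/2) = -1*19/2 = -19/2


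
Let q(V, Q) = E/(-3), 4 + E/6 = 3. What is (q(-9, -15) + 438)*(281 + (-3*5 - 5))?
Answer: 114840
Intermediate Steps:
E = -6 (E = -24 + 6*3 = -24 + 18 = -6)
q(V, Q) = 2 (q(V, Q) = -6/(-3) = -6*(-⅓) = 2)
(q(-9, -15) + 438)*(281 + (-3*5 - 5)) = (2 + 438)*(281 + (-3*5 - 5)) = 440*(281 + (-15 - 5)) = 440*(281 - 20) = 440*261 = 114840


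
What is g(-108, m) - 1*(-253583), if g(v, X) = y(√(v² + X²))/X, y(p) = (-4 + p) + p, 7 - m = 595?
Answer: 37276702/147 - 2*√2482/49 ≈ 2.5358e+5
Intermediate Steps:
m = -588 (m = 7 - 1*595 = 7 - 595 = -588)
y(p) = -4 + 2*p
g(v, X) = (-4 + 2*√(X² + v²))/X (g(v, X) = (-4 + 2*√(v² + X²))/X = (-4 + 2*√(X² + v²))/X)
g(-108, m) - 1*(-253583) = 2*(-2 + √((-588)² + (-108)²))/(-588) - 1*(-253583) = 2*(-1/588)*(-2 + √(345744 + 11664)) + 253583 = 2*(-1/588)*(-2 + √357408) + 253583 = 2*(-1/588)*(-2 + 12*√2482) + 253583 = (1/147 - 2*√2482/49) + 253583 = 37276702/147 - 2*√2482/49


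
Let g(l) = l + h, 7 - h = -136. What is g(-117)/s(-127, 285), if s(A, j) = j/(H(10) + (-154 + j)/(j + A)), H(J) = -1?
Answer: -117/7505 ≈ -0.015590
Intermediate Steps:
h = 143 (h = 7 - 1*(-136) = 7 + 136 = 143)
s(A, j) = j/(-1 + (-154 + j)/(A + j)) (s(A, j) = j/(-1 + (-154 + j)/(j + A)) = j/(-1 + (-154 + j)/(A + j)))
g(l) = 143 + l (g(l) = l + 143 = 143 + l)
g(-117)/s(-127, 285) = (143 - 117)/((285*(-127 + 285)/(-154 - 1*(-127)))) = 26/((285*158/(-154 + 127))) = 26/((285*158/(-27))) = 26/((285*(-1/27)*158)) = 26/(-15010/9) = 26*(-9/15010) = -117/7505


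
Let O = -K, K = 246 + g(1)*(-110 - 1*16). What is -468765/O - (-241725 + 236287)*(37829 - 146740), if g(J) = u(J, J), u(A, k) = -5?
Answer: -172939185001/292 ≈ -5.9226e+8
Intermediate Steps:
g(J) = -5
K = 876 (K = 246 - 5*(-110 - 1*16) = 246 - 5*(-110 - 16) = 246 - 5*(-126) = 246 + 630 = 876)
O = -876 (O = -1*876 = -876)
-468765/O - (-241725 + 236287)*(37829 - 146740) = -468765/(-876) - (-241725 + 236287)*(37829 - 146740) = -468765*(-1/876) - (-5438)*(-108911) = 156255/292 - 1*592258018 = 156255/292 - 592258018 = -172939185001/292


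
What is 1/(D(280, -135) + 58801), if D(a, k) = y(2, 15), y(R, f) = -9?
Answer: 1/58792 ≈ 1.7009e-5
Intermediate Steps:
D(a, k) = -9
1/(D(280, -135) + 58801) = 1/(-9 + 58801) = 1/58792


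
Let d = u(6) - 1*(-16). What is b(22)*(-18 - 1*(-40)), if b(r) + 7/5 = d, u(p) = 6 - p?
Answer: 1606/5 ≈ 321.20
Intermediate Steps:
d = 16 (d = (6 - 1*6) - 1*(-16) = (6 - 6) + 16 = 0 + 16 = 16)
b(r) = 73/5 (b(r) = -7/5 + 16 = 73/5)
b(22)*(-18 - 1*(-40)) = 73*(-18 - 1*(-40))/5 = 73*(-18 + 40)/5 = (73/5)*22 = 1606/5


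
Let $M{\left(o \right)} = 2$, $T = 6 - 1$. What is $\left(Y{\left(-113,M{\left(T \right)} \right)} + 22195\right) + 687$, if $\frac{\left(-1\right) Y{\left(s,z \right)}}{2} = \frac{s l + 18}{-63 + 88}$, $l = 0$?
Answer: $\frac{572014}{25} \approx 22881.0$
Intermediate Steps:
$T = 5$
$Y{\left(s,z \right)} = - \frac{36}{25}$ ($Y{\left(s,z \right)} = - 2 \frac{s 0 + 18}{-63 + 88} = - 2 \frac{0 + 18}{25} = - 2 \cdot 18 \cdot \frac{1}{25} = \left(-2\right) \frac{18}{25} = - \frac{36}{25}$)
$\left(Y{\left(-113,M{\left(T \right)} \right)} + 22195\right) + 687 = \left(- \frac{36}{25} + 22195\right) + 687 = \frac{554839}{25} + 687 = \frac{572014}{25}$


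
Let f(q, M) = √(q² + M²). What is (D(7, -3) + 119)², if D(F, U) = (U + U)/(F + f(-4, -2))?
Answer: 11622001/841 + 81816*√5/841 ≈ 14037.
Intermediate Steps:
f(q, M) = √(M² + q²)
D(F, U) = 2*U/(F + 2*√5) (D(F, U) = (U + U)/(F + √((-2)² + (-4)²)) = (2*U)/(F + √(4 + 16)) = (2*U)/(F + √20) = (2*U)/(F + 2*√5) = 2*U/(F + 2*√5))
(D(7, -3) + 119)² = (2*(-3)/(7 + 2*√5) + 119)² = (-6/(7 + 2*√5) + 119)² = (119 - 6/(7 + 2*√5))²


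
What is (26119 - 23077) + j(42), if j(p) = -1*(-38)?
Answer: 3080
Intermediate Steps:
j(p) = 38
(26119 - 23077) + j(42) = (26119 - 23077) + 38 = 3042 + 38 = 3080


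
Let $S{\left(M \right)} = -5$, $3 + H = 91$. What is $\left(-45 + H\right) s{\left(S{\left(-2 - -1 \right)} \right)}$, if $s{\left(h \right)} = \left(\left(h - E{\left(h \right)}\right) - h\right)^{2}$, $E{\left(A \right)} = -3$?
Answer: $387$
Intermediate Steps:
$H = 88$ ($H = -3 + 91 = 88$)
$s{\left(h \right)} = 9$ ($s{\left(h \right)} = \left(\left(h - -3\right) - h\right)^{2} = \left(\left(h + 3\right) - h\right)^{2} = \left(\left(3 + h\right) - h\right)^{2} = 3^{2} = 9$)
$\left(-45 + H\right) s{\left(S{\left(-2 - -1 \right)} \right)} = \left(-45 + 88\right) 9 = 43 \cdot 9 = 387$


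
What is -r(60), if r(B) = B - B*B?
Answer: 3540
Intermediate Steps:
r(B) = B - B²
-r(60) = -60*(1 - 1*60) = -60*(1 - 60) = -60*(-59) = -1*(-3540) = 3540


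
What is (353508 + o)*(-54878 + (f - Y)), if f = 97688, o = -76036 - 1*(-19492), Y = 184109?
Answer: -41960716236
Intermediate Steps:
o = -56544 (o = -76036 + 19492 = -56544)
(353508 + o)*(-54878 + (f - Y)) = (353508 - 56544)*(-54878 + (97688 - 1*184109)) = 296964*(-54878 + (97688 - 184109)) = 296964*(-54878 - 86421) = 296964*(-141299) = -41960716236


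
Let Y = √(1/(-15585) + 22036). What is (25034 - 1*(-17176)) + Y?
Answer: 42210 + √5352373054515/15585 ≈ 42358.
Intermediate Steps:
Y = √5352373054515/15585 (Y = √(-1/15585 + 22036) = √(343431059/15585) = √5352373054515/15585 ≈ 148.45)
(25034 - 1*(-17176)) + Y = (25034 - 1*(-17176)) + √5352373054515/15585 = (25034 + 17176) + √5352373054515/15585 = 42210 + √5352373054515/15585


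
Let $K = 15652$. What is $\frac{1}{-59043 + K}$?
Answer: $- \frac{1}{43391} \approx -2.3046 \cdot 10^{-5}$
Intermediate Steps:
$\frac{1}{-59043 + K} = \frac{1}{-59043 + 15652} = \frac{1}{-43391} = - \frac{1}{43391}$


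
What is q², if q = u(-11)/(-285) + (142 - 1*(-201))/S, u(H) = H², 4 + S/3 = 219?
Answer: 191844/16687225 ≈ 0.011496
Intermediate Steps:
S = 645 (S = -12 + 3*219 = -12 + 657 = 645)
q = 438/4085 (q = (-11)²/(-285) + (142 - 1*(-201))/645 = 121*(-1/285) + (142 + 201)*(1/645) = -121/285 + 343*(1/645) = -121/285 + 343/645 = 438/4085 ≈ 0.10722)
q² = (438/4085)² = 191844/16687225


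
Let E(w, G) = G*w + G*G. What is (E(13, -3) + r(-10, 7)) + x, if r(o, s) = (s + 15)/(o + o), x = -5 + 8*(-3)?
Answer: -601/10 ≈ -60.100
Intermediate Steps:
x = -29 (x = -5 - 24 = -29)
E(w, G) = G² + G*w (E(w, G) = G*w + G² = G² + G*w)
r(o, s) = (15 + s)/(2*o) (r(o, s) = (15 + s)/((2*o)) = (15 + s)*(1/(2*o)) = (15 + s)/(2*o))
(E(13, -3) + r(-10, 7)) + x = (-3*(-3 + 13) + (½)*(15 + 7)/(-10)) - 29 = (-3*10 + (½)*(-⅒)*22) - 29 = (-30 - 11/10) - 29 = -311/10 - 29 = -601/10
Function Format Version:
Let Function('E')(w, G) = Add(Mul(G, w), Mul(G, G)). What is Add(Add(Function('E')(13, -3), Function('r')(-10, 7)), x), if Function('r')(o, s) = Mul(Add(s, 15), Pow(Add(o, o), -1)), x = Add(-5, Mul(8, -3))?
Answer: Rational(-601, 10) ≈ -60.100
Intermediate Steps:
x = -29 (x = Add(-5, -24) = -29)
Function('E')(w, G) = Add(Pow(G, 2), Mul(G, w)) (Function('E')(w, G) = Add(Mul(G, w), Pow(G, 2)) = Add(Pow(G, 2), Mul(G, w)))
Function('r')(o, s) = Mul(Rational(1, 2), Pow(o, -1), Add(15, s)) (Function('r')(o, s) = Mul(Add(15, s), Pow(Mul(2, o), -1)) = Mul(Add(15, s), Mul(Rational(1, 2), Pow(o, -1))) = Mul(Rational(1, 2), Pow(o, -1), Add(15, s)))
Add(Add(Function('E')(13, -3), Function('r')(-10, 7)), x) = Add(Add(Mul(-3, Add(-3, 13)), Mul(Rational(1, 2), Pow(-10, -1), Add(15, 7))), -29) = Add(Add(Mul(-3, 10), Mul(Rational(1, 2), Rational(-1, 10), 22)), -29) = Add(Add(-30, Rational(-11, 10)), -29) = Add(Rational(-311, 10), -29) = Rational(-601, 10)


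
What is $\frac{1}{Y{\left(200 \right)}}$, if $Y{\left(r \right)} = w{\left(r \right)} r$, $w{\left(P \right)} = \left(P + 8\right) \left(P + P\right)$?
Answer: $\frac{1}{16640000} \approx 6.0096 \cdot 10^{-8}$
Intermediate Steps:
$w{\left(P \right)} = 2 P \left(8 + P\right)$ ($w{\left(P \right)} = \left(8 + P\right) 2 P = 2 P \left(8 + P\right)$)
$Y{\left(r \right)} = 2 r^{2} \left(8 + r\right)$ ($Y{\left(r \right)} = 2 r \left(8 + r\right) r = 2 r^{2} \left(8 + r\right)$)
$\frac{1}{Y{\left(200 \right)}} = \frac{1}{2 \cdot 200^{2} \left(8 + 200\right)} = \frac{1}{2 \cdot 40000 \cdot 208} = \frac{1}{16640000}$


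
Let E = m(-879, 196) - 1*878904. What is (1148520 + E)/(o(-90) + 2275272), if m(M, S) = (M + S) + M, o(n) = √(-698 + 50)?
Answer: 8470774454/71900870481 - 134027*I*√2/143801740962 ≈ 0.11781 - 1.3181e-6*I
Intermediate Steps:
o(n) = 18*I*√2 (o(n) = √(-648) = 18*I*√2)
m(M, S) = S + 2*M
E = -880466 (E = (196 + 2*(-879)) - 1*878904 = (196 - 1758) - 878904 = -1562 - 878904 = -880466)
(1148520 + E)/(o(-90) + 2275272) = (1148520 - 880466)/(18*I*√2 + 2275272) = 268054/(2275272 + 18*I*√2)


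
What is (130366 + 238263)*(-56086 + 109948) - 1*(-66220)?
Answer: 19855161418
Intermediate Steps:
(130366 + 238263)*(-56086 + 109948) - 1*(-66220) = 368629*53862 + 66220 = 19855095198 + 66220 = 19855161418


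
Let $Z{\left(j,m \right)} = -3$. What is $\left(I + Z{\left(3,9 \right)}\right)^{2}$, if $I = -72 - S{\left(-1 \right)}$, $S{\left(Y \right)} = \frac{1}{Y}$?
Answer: $5476$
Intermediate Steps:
$I = -71$ ($I = -72 - \frac{1}{-1} = -72 - -1 = -72 + 1 = -71$)
$\left(I + Z{\left(3,9 \right)}\right)^{2} = \left(-71 - 3\right)^{2} = \left(-74\right)^{2} = 5476$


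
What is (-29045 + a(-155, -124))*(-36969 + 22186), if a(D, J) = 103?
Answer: 427849586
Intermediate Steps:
(-29045 + a(-155, -124))*(-36969 + 22186) = (-29045 + 103)*(-36969 + 22186) = -28942*(-14783) = 427849586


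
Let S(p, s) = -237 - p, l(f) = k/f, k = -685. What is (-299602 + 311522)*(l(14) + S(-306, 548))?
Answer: 1674760/7 ≈ 2.3925e+5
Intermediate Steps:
l(f) = -685/f
(-299602 + 311522)*(l(14) + S(-306, 548)) = (-299602 + 311522)*(-685/14 + (-237 - 1*(-306))) = 11920*(-685*1/14 + (-237 + 306)) = 11920*(-685/14 + 69) = 11920*(281/14) = 1674760/7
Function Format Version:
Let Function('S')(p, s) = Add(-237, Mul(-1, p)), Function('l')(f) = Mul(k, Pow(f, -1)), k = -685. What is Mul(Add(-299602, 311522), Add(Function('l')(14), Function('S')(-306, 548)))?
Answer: Rational(1674760, 7) ≈ 2.3925e+5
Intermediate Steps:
Function('l')(f) = Mul(-685, Pow(f, -1))
Mul(Add(-299602, 311522), Add(Function('l')(14), Function('S')(-306, 548))) = Mul(Add(-299602, 311522), Add(Mul(-685, Pow(14, -1)), Add(-237, Mul(-1, -306)))) = Mul(11920, Add(Mul(-685, Rational(1, 14)), Add(-237, 306))) = Mul(11920, Add(Rational(-685, 14), 69)) = Mul(11920, Rational(281, 14)) = Rational(1674760, 7)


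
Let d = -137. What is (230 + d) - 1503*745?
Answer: -1119642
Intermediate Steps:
(230 + d) - 1503*745 = (230 - 137) - 1503*745 = 93 - 1119735 = -1119642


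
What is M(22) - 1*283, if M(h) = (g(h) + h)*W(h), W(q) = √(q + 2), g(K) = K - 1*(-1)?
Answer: -283 + 90*√6 ≈ -62.546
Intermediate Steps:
g(K) = 1 + K (g(K) = K + 1 = 1 + K)
W(q) = √(2 + q)
M(h) = √(2 + h)*(1 + 2*h) (M(h) = ((1 + h) + h)*√(2 + h) = (1 + 2*h)*√(2 + h) = √(2 + h)*(1 + 2*h))
M(22) - 1*283 = √(2 + 22)*(1 + 2*22) - 1*283 = √24*(1 + 44) - 283 = (2*√6)*45 - 283 = 90*√6 - 283 = -283 + 90*√6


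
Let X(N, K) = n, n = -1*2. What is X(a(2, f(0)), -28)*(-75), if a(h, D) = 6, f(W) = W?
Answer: 150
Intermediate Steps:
n = -2
X(N, K) = -2
X(a(2, f(0)), -28)*(-75) = -2*(-75) = 150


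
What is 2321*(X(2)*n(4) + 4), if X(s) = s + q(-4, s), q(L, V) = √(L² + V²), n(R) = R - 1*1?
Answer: 23210 + 13926*√5 ≈ 54350.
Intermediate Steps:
n(R) = -1 + R (n(R) = R - 1 = -1 + R)
X(s) = s + √(16 + s²) (X(s) = s + √((-4)² + s²) = s + √(16 + s²))
2321*(X(2)*n(4) + 4) = 2321*((2 + √(16 + 2²))*(-1 + 4) + 4) = 2321*((2 + √(16 + 4))*3 + 4) = 2321*((2 + √20)*3 + 4) = 2321*((2 + 2*√5)*3 + 4) = 2321*((6 + 6*√5) + 4) = 2321*(10 + 6*√5) = 23210 + 13926*√5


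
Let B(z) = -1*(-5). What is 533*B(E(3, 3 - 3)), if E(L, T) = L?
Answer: 2665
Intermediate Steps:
B(z) = 5
533*B(E(3, 3 - 3)) = 533*5 = 2665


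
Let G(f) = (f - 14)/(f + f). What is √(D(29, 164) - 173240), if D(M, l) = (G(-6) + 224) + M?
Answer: 2*I*√389217/3 ≈ 415.92*I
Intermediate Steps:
G(f) = (-14 + f)/(2*f) (G(f) = (-14 + f)/((2*f)) = (-14 + f)*(1/(2*f)) = (-14 + f)/(2*f))
D(M, l) = 677/3 + M (D(M, l) = ((½)*(-14 - 6)/(-6) + 224) + M = ((½)*(-⅙)*(-20) + 224) + M = (5/3 + 224) + M = 677/3 + M)
√(D(29, 164) - 173240) = √((677/3 + 29) - 173240) = √(764/3 - 173240) = √(-518956/3) = 2*I*√389217/3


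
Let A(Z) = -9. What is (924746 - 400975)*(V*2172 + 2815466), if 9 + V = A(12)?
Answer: 1454182091270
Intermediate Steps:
V = -18 (V = -9 - 9 = -18)
(924746 - 400975)*(V*2172 + 2815466) = (924746 - 400975)*(-18*2172 + 2815466) = 523771*(-39096 + 2815466) = 523771*2776370 = 1454182091270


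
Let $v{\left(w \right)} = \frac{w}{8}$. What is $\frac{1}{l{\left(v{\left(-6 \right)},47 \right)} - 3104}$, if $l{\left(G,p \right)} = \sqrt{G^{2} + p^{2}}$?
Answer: $- \frac{49664}{154121703} - \frac{4 \sqrt{35353}}{154121703} \approx -0.00032712$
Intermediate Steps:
$v{\left(w \right)} = \frac{w}{8}$ ($v{\left(w \right)} = w \frac{1}{8} = \frac{w}{8}$)
$\frac{1}{l{\left(v{\left(-6 \right)},47 \right)} - 3104} = \frac{1}{\sqrt{\left(\frac{1}{8} \left(-6\right)\right)^{2} + 47^{2}} - 3104} = \frac{1}{\sqrt{\left(- \frac{3}{4}\right)^{2} + 2209} - 3104} = \frac{1}{\sqrt{\frac{9}{16} + 2209} - 3104} = \frac{1}{\sqrt{\frac{35353}{16}} - 3104} = \frac{1}{\frac{\sqrt{35353}}{4} - 3104} = \frac{1}{-3104 + \frac{\sqrt{35353}}{4}}$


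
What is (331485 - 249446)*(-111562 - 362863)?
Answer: -38921352575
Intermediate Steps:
(331485 - 249446)*(-111562 - 362863) = 82039*(-474425) = -38921352575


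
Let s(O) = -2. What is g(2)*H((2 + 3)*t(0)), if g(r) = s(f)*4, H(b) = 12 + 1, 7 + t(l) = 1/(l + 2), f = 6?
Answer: -104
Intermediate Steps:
t(l) = -7 + 1/(2 + l) (t(l) = -7 + 1/(l + 2) = -7 + 1/(2 + l))
H(b) = 13
g(r) = -8 (g(r) = -2*4 = -8)
g(2)*H((2 + 3)*t(0)) = -8*13 = -104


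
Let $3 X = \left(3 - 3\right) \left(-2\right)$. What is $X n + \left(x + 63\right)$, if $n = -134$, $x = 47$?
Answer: $110$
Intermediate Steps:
$X = 0$ ($X = \frac{\left(3 - 3\right) \left(-2\right)}{3} = \frac{0 \left(-2\right)}{3} = \frac{1}{3} \cdot 0 = 0$)
$X n + \left(x + 63\right) = 0 \left(-134\right) + \left(47 + 63\right) = 0 + 110 = 110$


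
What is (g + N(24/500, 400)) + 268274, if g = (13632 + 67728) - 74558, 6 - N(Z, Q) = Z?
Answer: 34385244/125 ≈ 2.7508e+5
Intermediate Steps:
N(Z, Q) = 6 - Z
g = 6802 (g = 81360 - 74558 = 6802)
(g + N(24/500, 400)) + 268274 = (6802 + (6 - 24/500)) + 268274 = (6802 + (6 - 1*6/125)) + 268274 = (6802 + (6 - 6/125)) + 268274 = (6802 + 744/125) + 268274 = 850994/125 + 268274 = 34385244/125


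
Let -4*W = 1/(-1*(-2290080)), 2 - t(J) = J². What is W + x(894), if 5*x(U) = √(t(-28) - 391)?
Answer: -1/9160320 + I*√1173/5 ≈ -1.0917e-7 + 6.8498*I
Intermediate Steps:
t(J) = 2 - J²
x(U) = I*√1173/5 (x(U) = √((2 - 1*(-28)²) - 391)/5 = √((2 - 1*784) - 391)/5 = √((2 - 784) - 391)/5 = √(-782 - 391)/5 = √(-1173)/5 = (I*√1173)/5 = I*√1173/5)
W = -1/9160320 (W = -1/(4*((-1*(-2290080)))) = -¼/2290080 = -¼*1/2290080 = -1/9160320 ≈ -1.0917e-7)
W + x(894) = -1/9160320 + I*√1173/5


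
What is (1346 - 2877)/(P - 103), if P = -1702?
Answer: 1531/1805 ≈ 0.84820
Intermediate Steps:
(1346 - 2877)/(P - 103) = (1346 - 2877)/(-1702 - 103) = -1531/(-1805) = -1531*(-1/1805) = 1531/1805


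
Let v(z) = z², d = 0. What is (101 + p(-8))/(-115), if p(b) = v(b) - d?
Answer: -33/23 ≈ -1.4348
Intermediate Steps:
p(b) = b² (p(b) = b² - 1*0 = b² + 0 = b²)
(101 + p(-8))/(-115) = (101 + (-8)²)/(-115) = -(101 + 64)/115 = -1/115*165 = -33/23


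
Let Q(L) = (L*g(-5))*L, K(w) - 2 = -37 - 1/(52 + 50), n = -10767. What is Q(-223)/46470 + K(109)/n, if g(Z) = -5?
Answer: -4548407476/850582233 ≈ -5.3474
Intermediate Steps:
K(w) = -3571/102 (K(w) = 2 + (-37 - 1/(52 + 50)) = 2 + (-37 - 1/102) = 2 - 3775/102 = -3571/102)
Q(L) = -5*L**2 (Q(L) = (L*(-5))*L = (-5*L)*L = -5*L**2)
Q(-223)/46470 + K(109)/n = -5*(-223)**2/46470 - 3571/102/(-10767) = -5*49729*(1/46470) - 3571/102*(-1/10767) = -248645*1/46470 + 3571/1098234 = -49729/9294 + 3571/1098234 = -4548407476/850582233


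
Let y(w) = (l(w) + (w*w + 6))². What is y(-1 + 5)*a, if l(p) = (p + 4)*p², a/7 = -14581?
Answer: -2296507500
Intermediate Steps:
a = -102067 (a = 7*(-14581) = -102067)
l(p) = p²*(4 + p) (l(p) = (4 + p)*p² = p²*(4 + p))
y(w) = (6 + w² + w²*(4 + w))² (y(w) = (w²*(4 + w) + (w*w + 6))² = (w²*(4 + w) + (w² + 6))² = (w²*(4 + w) + (6 + w²))² = (6 + w² + w²*(4 + w))²)
y(-1 + 5)*a = (6 + (-1 + 5)³ + 5*(-1 + 5)²)²*(-102067) = (6 + 4³ + 5*4²)²*(-102067) = (6 + 64 + 5*16)²*(-102067) = (6 + 64 + 80)²*(-102067) = 150²*(-102067) = 22500*(-102067) = -2296507500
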